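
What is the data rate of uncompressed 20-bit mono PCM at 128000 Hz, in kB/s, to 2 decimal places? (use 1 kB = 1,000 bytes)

Bit rate = 128,000 × 20 × 1 = 2,560,000 bits/s.
2,560,000 / 8 = 320,000 B/s = 320.00 kB/s.

320.00 kB/s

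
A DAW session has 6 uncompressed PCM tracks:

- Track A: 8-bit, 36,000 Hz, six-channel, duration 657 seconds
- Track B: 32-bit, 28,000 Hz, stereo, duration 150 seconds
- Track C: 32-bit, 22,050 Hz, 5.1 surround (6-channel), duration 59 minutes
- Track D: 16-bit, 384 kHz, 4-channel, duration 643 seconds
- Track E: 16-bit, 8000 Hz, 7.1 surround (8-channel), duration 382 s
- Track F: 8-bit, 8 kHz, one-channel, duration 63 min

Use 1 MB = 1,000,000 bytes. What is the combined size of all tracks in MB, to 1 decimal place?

4103.3 MB

Track A: 36,000 × 657 × 1 × 6 = 141,912,000 bytes.
Track B: 28,000 × 150 × 4 × 2 = 33,600,000 bytes.
Track C: 59 minutes = 3,540 s; 22,050 × 3,540 × 4 × 6 = 1,873,368,000 bytes.
Track D: 384,000 × 643 × 2 × 4 = 1,975,296,000 bytes.
Track E: 8,000 × 382 × 2 × 8 = 48,896,000 bytes.
Track F: 63 min = 3,780 s; 8,000 × 3,780 × 1 × 1 = 30,240,000 bytes.
Total = 4,103,312,000 bytes = 4103.3 MB.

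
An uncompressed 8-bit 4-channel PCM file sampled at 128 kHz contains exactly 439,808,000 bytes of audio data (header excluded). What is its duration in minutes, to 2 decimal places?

Byte rate = 128,000 × 1 × 4 = 512,000 bytes/s.
Duration = 439,808,000 / 512,000 = 859 s.
859 s / 60 = 14.32 minutes.

14.32 minutes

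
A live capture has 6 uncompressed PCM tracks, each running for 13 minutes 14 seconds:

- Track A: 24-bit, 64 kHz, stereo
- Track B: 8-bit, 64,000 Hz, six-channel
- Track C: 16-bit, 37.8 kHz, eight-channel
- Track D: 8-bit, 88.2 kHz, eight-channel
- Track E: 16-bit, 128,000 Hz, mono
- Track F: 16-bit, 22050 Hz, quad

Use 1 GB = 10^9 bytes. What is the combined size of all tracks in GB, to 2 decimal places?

1.99 GB

13 minutes 14 seconds = 794 s.
Track A: 64,000 × 794 × 3 × 2 = 304,896,000 bytes.
Track B: 64,000 × 794 × 1 × 6 = 304,896,000 bytes.
Track C: 37,800 × 794 × 2 × 8 = 480,211,200 bytes.
Track D: 88,200 × 794 × 1 × 8 = 560,246,400 bytes.
Track E: 128,000 × 794 × 2 × 1 = 203,264,000 bytes.
Track F: 22,050 × 794 × 2 × 4 = 140,061,600 bytes.
Total = 1,993,575,200 bytes = 1.99 GB.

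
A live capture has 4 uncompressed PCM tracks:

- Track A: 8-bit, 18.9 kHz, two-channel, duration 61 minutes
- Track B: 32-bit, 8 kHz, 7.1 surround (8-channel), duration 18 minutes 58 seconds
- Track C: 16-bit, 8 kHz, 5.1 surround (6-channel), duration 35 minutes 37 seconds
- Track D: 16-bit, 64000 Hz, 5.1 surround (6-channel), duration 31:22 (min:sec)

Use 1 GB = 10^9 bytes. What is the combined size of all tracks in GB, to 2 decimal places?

Track A: 61 minutes = 3,660 s; 18,900 × 3,660 × 1 × 2 = 138,348,000 bytes.
Track B: 18 minutes 58 seconds = 1,138 s; 8,000 × 1,138 × 4 × 8 = 291,328,000 bytes.
Track C: 35 minutes 37 seconds = 2,137 s; 8,000 × 2,137 × 2 × 6 = 205,152,000 bytes.
Track D: 31:22 (min:sec) = 1,882 s; 64,000 × 1,882 × 2 × 6 = 1,445,376,000 bytes.
Total = 2,080,204,000 bytes = 2.08 GB.

2.08 GB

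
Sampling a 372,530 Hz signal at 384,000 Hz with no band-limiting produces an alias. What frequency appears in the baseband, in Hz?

Nyquist = 384,000/2 = 192,000 Hz; 372,530 Hz exceeds it.
Alias = |372,530 − 1×384,000| = |372,530 − 384,000| = 11,470 Hz.

11,470 Hz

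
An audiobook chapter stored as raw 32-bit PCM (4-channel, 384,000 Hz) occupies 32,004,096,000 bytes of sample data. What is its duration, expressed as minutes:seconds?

Byte rate = 384,000 × 4 × 4 = 6,144,000 bytes/s.
Duration = 32,004,096,000 / 6,144,000 = 5,209 s.
5,209 s = 86:49.

86:49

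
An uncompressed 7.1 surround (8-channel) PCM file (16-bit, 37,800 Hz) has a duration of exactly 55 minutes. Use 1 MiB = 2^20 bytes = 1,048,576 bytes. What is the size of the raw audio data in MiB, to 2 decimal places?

Duration = exactly 55 minutes = 3,300 s.
Bytes = 37,800 samples/s × 3,300 s × 2 bytes/sample × 8 ch = 1,995,840,000 bytes.
1,995,840,000 / 1,048,576 = 1903.38 MiB.

1903.38 MiB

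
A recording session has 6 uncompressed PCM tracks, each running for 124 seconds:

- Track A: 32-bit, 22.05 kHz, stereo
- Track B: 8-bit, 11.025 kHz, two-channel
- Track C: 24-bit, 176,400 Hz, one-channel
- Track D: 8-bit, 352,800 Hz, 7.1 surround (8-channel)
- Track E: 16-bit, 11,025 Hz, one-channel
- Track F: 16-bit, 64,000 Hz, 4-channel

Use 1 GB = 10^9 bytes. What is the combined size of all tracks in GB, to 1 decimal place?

0.5 GB

Track A: 22,050 × 124 × 4 × 2 = 21,873,600 bytes.
Track B: 11,025 × 124 × 1 × 2 = 2,734,200 bytes.
Track C: 176,400 × 124 × 3 × 1 = 65,620,800 bytes.
Track D: 352,800 × 124 × 1 × 8 = 349,977,600 bytes.
Track E: 11,025 × 124 × 2 × 1 = 2,734,200 bytes.
Track F: 64,000 × 124 × 2 × 4 = 63,488,000 bytes.
Total = 506,428,400 bytes = 0.5 GB.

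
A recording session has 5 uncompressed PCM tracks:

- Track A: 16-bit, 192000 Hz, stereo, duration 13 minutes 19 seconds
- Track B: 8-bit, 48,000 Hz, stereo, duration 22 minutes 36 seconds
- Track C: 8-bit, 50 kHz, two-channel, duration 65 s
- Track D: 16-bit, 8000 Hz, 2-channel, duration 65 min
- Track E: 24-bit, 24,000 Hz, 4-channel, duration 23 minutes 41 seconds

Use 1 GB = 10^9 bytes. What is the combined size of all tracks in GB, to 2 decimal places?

Track A: 13 minutes 19 seconds = 799 s; 192,000 × 799 × 2 × 2 = 613,632,000 bytes.
Track B: 22 minutes 36 seconds = 1,356 s; 48,000 × 1,356 × 1 × 2 = 130,176,000 bytes.
Track C: 50,000 × 65 × 1 × 2 = 6,500,000 bytes.
Track D: 65 min = 3,900 s; 8,000 × 3,900 × 2 × 2 = 124,800,000 bytes.
Track E: 23 minutes 41 seconds = 1,421 s; 24,000 × 1,421 × 3 × 4 = 409,248,000 bytes.
Total = 1,284,356,000 bytes = 1.28 GB.

1.28 GB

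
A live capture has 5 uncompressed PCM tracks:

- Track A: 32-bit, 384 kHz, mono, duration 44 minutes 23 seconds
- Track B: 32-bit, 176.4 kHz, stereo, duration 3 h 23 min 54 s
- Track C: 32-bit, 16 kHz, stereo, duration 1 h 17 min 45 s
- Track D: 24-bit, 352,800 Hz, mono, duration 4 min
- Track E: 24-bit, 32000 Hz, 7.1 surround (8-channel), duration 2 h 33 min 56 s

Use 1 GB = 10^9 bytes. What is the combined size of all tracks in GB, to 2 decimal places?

Track A: 44 minutes 23 seconds = 2,663 s; 384,000 × 2,663 × 4 × 1 = 4,090,368,000 bytes.
Track B: 3 h 23 min 54 s = 12,234 s; 176,400 × 12,234 × 4 × 2 = 17,264,620,800 bytes.
Track C: 1 h 17 min 45 s = 4,665 s; 16,000 × 4,665 × 4 × 2 = 597,120,000 bytes.
Track D: 4 min = 240 s; 352,800 × 240 × 3 × 1 = 254,016,000 bytes.
Track E: 2 h 33 min 56 s = 9,236 s; 32,000 × 9,236 × 3 × 8 = 7,093,248,000 bytes.
Total = 29,299,372,800 bytes = 29.30 GB.

29.30 GB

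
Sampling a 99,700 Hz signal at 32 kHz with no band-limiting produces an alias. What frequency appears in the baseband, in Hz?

Nyquist = 32,000/2 = 16,000 Hz; 99,700 Hz exceeds it.
Alias = |99,700 − 3×32,000| = |99,700 − 96,000| = 3,700 Hz.

3,700 Hz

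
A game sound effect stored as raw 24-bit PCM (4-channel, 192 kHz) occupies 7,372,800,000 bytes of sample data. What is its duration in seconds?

Byte rate = 192,000 × 3 × 4 = 2,304,000 bytes/s.
Duration = 7,372,800,000 / 2,304,000 = 3,200 s.

3,200 seconds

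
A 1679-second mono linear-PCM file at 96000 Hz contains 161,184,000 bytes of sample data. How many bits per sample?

Bytes per sample = 161,184,000 / (96,000 × 1,679 × 1) = 161,184,000 / 161,184,000 = 1.
Bit depth = 1 × 8 = 8 bits.

8 bits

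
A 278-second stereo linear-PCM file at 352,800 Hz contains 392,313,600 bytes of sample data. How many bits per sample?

16 bits

Bytes per sample = 392,313,600 / (352,800 × 278 × 2) = 392,313,600 / 196,156,800 = 2.
Bit depth = 2 × 8 = 16 bits.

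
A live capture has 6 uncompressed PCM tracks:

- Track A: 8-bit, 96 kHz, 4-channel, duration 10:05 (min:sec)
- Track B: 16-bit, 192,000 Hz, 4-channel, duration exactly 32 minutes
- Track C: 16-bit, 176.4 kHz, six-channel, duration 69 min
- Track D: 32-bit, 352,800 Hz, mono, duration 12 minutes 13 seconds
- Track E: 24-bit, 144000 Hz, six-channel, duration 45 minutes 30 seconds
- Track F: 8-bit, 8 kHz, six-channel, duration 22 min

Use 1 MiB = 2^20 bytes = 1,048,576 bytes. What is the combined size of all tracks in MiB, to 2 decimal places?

19186.90 MiB

Track A: 10:05 (min:sec) = 605 s; 96,000 × 605 × 1 × 4 = 232,320,000 bytes.
Track B: exactly 32 minutes = 1,920 s; 192,000 × 1,920 × 2 × 4 = 2,949,120,000 bytes.
Track C: 69 min = 4,140 s; 176,400 × 4,140 × 2 × 6 = 8,763,552,000 bytes.
Track D: 12 minutes 13 seconds = 733 s; 352,800 × 733 × 4 × 1 = 1,034,409,600 bytes.
Track E: 45 minutes 30 seconds = 2,730 s; 144,000 × 2,730 × 3 × 6 = 7,076,160,000 bytes.
Track F: 22 min = 1,320 s; 8,000 × 1,320 × 1 × 6 = 63,360,000 bytes.
Total = 20,118,921,600 bytes = 19186.90 MiB.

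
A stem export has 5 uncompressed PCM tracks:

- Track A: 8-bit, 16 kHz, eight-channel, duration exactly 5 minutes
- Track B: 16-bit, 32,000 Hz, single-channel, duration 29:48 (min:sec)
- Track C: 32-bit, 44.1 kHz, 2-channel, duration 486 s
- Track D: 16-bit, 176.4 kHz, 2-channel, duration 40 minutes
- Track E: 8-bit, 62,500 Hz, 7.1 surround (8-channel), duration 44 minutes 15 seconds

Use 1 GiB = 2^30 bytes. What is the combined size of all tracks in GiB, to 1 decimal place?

3.1 GiB

Track A: exactly 5 minutes = 300 s; 16,000 × 300 × 1 × 8 = 38,400,000 bytes.
Track B: 29:48 (min:sec) = 1,788 s; 32,000 × 1,788 × 2 × 1 = 114,432,000 bytes.
Track C: 44,100 × 486 × 4 × 2 = 171,460,800 bytes.
Track D: 40 minutes = 2,400 s; 176,400 × 2,400 × 2 × 2 = 1,693,440,000 bytes.
Track E: 44 minutes 15 seconds = 2,655 s; 62,500 × 2,655 × 1 × 8 = 1,327,500,000 bytes.
Total = 3,345,232,800 bytes = 3.1 GiB.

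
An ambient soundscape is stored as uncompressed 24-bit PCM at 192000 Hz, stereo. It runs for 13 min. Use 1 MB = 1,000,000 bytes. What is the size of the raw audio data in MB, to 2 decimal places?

898.56 MB

Duration = 13 min = 780 s.
Bytes = 192,000 samples/s × 780 s × 3 bytes/sample × 2 ch = 898,560,000 bytes.
898,560,000 / 1,000,000 = 898.56 MB.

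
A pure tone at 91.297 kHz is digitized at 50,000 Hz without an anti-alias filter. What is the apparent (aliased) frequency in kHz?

8.703 kHz

Nyquist = 50,000/2 = 25,000 Hz; 91,297 Hz exceeds it.
Alias = |91,297 − 2×50,000| = |91,297 − 100,000| = 8,703 Hz = 8.703 kHz.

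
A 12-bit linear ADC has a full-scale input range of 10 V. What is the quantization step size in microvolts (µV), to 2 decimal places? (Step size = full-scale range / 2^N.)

10 V / 2^12 = 10 / 4,096 V = 2441.41 µV.

2441.41 µV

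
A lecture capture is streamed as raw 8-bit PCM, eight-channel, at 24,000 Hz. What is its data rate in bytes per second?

Bit rate = 24,000 × 8 × 8 = 1,536,000 bits/s.
1,536,000 / 8 = 192,000 bytes/s.

192,000 bytes/s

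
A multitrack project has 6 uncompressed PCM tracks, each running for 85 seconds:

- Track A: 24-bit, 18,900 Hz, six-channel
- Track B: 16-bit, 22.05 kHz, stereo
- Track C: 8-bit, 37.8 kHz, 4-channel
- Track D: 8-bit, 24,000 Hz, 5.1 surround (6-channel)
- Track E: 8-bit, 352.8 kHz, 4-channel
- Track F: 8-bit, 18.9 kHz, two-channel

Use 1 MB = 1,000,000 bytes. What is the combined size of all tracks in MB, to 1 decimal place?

184.7 MB

Track A: 18,900 × 85 × 3 × 6 = 28,917,000 bytes.
Track B: 22,050 × 85 × 2 × 2 = 7,497,000 bytes.
Track C: 37,800 × 85 × 1 × 4 = 12,852,000 bytes.
Track D: 24,000 × 85 × 1 × 6 = 12,240,000 bytes.
Track E: 352,800 × 85 × 1 × 4 = 119,952,000 bytes.
Track F: 18,900 × 85 × 1 × 2 = 3,213,000 bytes.
Total = 184,671,000 bytes = 184.7 MB.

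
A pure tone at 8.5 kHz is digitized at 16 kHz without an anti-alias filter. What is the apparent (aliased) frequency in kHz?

7.5 kHz

Nyquist = 16,000/2 = 8,000 Hz; 8,500 Hz exceeds it.
Alias = |8,500 − 1×16,000| = |8,500 − 16,000| = 7,500 Hz = 7.5 kHz.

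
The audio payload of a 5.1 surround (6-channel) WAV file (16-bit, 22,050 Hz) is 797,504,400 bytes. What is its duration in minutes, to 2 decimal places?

Byte rate = 22,050 × 2 × 6 = 264,600 bytes/s.
Duration = 797,504,400 / 264,600 = 3,014 s.
3,014 s / 60 = 50.23 minutes.

50.23 minutes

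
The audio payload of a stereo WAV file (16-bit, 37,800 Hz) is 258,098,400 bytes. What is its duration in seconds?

1,707 seconds

Byte rate = 37,800 × 2 × 2 = 151,200 bytes/s.
Duration = 258,098,400 / 151,200 = 1,707 s.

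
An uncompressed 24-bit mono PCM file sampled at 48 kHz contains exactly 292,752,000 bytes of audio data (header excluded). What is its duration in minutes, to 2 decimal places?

33.88 minutes

Byte rate = 48,000 × 3 × 1 = 144,000 bytes/s.
Duration = 292,752,000 / 144,000 = 2,033 s.
2,033 s / 60 = 33.88 minutes.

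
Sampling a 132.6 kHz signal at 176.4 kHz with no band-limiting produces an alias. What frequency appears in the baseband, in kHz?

43.8 kHz

Nyquist = 176,400/2 = 88,200 Hz; 132,600 Hz exceeds it.
Alias = |132,600 − 1×176,400| = |132,600 − 176,400| = 43,800 Hz = 43.8 kHz.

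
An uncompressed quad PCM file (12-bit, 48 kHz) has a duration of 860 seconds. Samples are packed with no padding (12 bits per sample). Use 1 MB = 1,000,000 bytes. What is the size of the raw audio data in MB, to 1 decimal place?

Bits = 48,000 × 860 × 12 × 4 = 1,981,440,000 bits = 247,680,000 bytes.
247,680,000 / 1,000,000 = 247.7 MB.

247.7 MB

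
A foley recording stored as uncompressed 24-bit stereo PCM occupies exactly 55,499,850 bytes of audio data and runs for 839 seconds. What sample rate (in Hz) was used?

Bytes = sample_rate × seconds × bytes_per_sample × channels.
sample_rate = 55,499,850 / (839 × 3 × 2) = 55,499,850 / 5,034 = 11,025 Hz.

11,025 Hz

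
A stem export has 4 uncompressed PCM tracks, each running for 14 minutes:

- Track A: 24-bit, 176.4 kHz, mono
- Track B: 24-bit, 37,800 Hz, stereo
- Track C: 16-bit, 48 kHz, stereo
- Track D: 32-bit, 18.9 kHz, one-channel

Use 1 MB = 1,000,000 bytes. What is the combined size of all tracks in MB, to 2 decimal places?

14 minutes = 840 s.
Track A: 176,400 × 840 × 3 × 1 = 444,528,000 bytes.
Track B: 37,800 × 840 × 3 × 2 = 190,512,000 bytes.
Track C: 48,000 × 840 × 2 × 2 = 161,280,000 bytes.
Track D: 18,900 × 840 × 4 × 1 = 63,504,000 bytes.
Total = 859,824,000 bytes = 859.82 MB.

859.82 MB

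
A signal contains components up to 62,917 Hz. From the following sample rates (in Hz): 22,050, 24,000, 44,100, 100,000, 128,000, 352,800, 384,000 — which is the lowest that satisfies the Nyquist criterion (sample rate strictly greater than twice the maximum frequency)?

Need sample rate > 2 × 62,917 = 125,834 Hz.
Lowest listed rate above 125,834 Hz is 128,000 Hz.

128,000 Hz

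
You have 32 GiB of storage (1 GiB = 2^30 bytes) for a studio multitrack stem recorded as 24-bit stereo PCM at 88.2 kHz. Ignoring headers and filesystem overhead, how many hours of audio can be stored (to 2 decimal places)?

Uncompressed byte rate = 88,200 × 3 × 2 = 529,200 bytes/s.
Capacity = 32 × 1,073,741,824 = 34,359,738,368 bytes.
34,359,738,368 / 529,200 ≈ 64927.7 s → 18.04 hours.

18.04 hours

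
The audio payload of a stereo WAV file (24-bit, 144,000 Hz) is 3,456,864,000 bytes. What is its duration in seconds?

Byte rate = 144,000 × 3 × 2 = 864,000 bytes/s.
Duration = 3,456,864,000 / 864,000 = 4,001 s.

4,001 seconds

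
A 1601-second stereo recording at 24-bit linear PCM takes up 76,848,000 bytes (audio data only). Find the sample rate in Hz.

8,000 Hz

Bytes = sample_rate × seconds × bytes_per_sample × channels.
sample_rate = 76,848,000 / (1,601 × 3 × 2) = 76,848,000 / 9,606 = 8,000 Hz.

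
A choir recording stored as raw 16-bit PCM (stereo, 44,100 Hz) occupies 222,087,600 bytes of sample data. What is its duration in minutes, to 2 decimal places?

20.98 minutes

Byte rate = 44,100 × 2 × 2 = 176,400 bytes/s.
Duration = 222,087,600 / 176,400 = 1,259 s.
1,259 s / 60 = 20.98 minutes.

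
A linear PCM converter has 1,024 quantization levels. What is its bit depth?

10 bits

log2(1,024) = 10.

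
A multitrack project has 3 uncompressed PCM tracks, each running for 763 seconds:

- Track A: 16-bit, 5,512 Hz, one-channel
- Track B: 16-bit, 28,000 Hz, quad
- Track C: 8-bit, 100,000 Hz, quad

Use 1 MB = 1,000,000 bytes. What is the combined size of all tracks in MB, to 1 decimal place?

484.5 MB

Track A: 5,512 × 763 × 2 × 1 = 8,411,312 bytes.
Track B: 28,000 × 763 × 2 × 4 = 170,912,000 bytes.
Track C: 100,000 × 763 × 1 × 4 = 305,200,000 bytes.
Total = 484,523,312 bytes = 484.5 MB.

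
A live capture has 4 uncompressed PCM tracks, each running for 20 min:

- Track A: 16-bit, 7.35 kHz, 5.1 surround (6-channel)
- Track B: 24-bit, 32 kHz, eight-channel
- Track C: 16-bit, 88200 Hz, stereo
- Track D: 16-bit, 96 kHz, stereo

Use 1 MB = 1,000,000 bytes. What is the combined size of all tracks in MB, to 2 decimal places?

1911.60 MB

20 min = 1,200 s.
Track A: 7,350 × 1,200 × 2 × 6 = 105,840,000 bytes.
Track B: 32,000 × 1,200 × 3 × 8 = 921,600,000 bytes.
Track C: 88,200 × 1,200 × 2 × 2 = 423,360,000 bytes.
Track D: 96,000 × 1,200 × 2 × 2 = 460,800,000 bytes.
Total = 1,911,600,000 bytes = 1911.60 MB.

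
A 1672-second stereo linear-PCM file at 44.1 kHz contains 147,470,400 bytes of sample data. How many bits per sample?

Bytes per sample = 147,470,400 / (44,100 × 1,672 × 2) = 147,470,400 / 147,470,400 = 1.
Bit depth = 1 × 8 = 8 bits.

8 bits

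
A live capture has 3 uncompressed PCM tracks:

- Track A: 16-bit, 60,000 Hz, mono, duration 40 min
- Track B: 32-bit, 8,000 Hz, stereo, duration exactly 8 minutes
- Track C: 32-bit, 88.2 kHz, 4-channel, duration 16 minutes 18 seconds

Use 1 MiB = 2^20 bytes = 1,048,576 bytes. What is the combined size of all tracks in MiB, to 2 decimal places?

Track A: 40 min = 2,400 s; 60,000 × 2,400 × 2 × 1 = 288,000,000 bytes.
Track B: exactly 8 minutes = 480 s; 8,000 × 480 × 4 × 2 = 30,720,000 bytes.
Track C: 16 minutes 18 seconds = 978 s; 88,200 × 978 × 4 × 4 = 1,380,153,600 bytes.
Total = 1,698,873,600 bytes = 1620.17 MiB.

1620.17 MiB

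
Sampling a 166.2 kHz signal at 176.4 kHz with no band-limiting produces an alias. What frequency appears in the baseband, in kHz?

Nyquist = 176,400/2 = 88,200 Hz; 166,200 Hz exceeds it.
Alias = |166,200 − 1×176,400| = |166,200 − 176,400| = 10,200 Hz = 10.2 kHz.

10.2 kHz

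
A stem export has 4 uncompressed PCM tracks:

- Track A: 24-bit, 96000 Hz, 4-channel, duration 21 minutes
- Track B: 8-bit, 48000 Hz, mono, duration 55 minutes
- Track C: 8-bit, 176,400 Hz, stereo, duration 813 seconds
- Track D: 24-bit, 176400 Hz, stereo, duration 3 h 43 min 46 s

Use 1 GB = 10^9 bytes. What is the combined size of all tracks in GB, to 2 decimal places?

16.11 GB

Track A: 21 minutes = 1,260 s; 96,000 × 1,260 × 3 × 4 = 1,451,520,000 bytes.
Track B: 55 minutes = 3,300 s; 48,000 × 3,300 × 1 × 1 = 158,400,000 bytes.
Track C: 176,400 × 813 × 1 × 2 = 286,826,400 bytes.
Track D: 3 h 43 min 46 s = 13,426 s; 176,400 × 13,426 × 3 × 2 = 14,210,078,400 bytes.
Total = 16,106,824,800 bytes = 16.11 GB.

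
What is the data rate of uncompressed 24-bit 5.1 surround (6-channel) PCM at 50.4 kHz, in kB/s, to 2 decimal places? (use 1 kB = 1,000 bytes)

907.20 kB/s

Bit rate = 50,400 × 24 × 6 = 7,257,600 bits/s.
7,257,600 / 8 = 907,200 B/s = 907.20 kB/s.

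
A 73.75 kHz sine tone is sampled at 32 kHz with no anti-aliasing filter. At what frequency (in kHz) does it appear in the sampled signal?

Nyquist = 32,000/2 = 16,000 Hz; 73,750 Hz exceeds it.
Alias = |73,750 − 2×32,000| = |73,750 − 64,000| = 9,750 Hz = 9.75 kHz.

9.75 kHz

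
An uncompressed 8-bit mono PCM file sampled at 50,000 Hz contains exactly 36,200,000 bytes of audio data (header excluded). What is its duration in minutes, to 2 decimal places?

12.07 minutes

Byte rate = 50,000 × 1 × 1 = 50,000 bytes/s.
Duration = 36,200,000 / 50,000 = 724 s.
724 s / 60 = 12.07 minutes.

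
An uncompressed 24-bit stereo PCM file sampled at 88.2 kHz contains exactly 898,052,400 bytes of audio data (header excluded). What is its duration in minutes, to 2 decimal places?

Byte rate = 88,200 × 3 × 2 = 529,200 bytes/s.
Duration = 898,052,400 / 529,200 = 1,697 s.
1,697 s / 60 = 28.28 minutes.

28.28 minutes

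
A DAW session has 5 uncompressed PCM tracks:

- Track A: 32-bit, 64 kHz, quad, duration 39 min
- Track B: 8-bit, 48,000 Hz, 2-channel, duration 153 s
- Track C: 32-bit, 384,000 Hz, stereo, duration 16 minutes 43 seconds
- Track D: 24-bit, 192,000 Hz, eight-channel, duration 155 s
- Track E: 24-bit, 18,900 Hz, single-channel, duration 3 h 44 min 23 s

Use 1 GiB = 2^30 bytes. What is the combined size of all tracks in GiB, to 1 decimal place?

6.5 GiB

Track A: 39 min = 2,340 s; 64,000 × 2,340 × 4 × 4 = 2,396,160,000 bytes.
Track B: 48,000 × 153 × 1 × 2 = 14,688,000 bytes.
Track C: 16 minutes 43 seconds = 1,003 s; 384,000 × 1,003 × 4 × 2 = 3,081,216,000 bytes.
Track D: 192,000 × 155 × 3 × 8 = 714,240,000 bytes.
Track E: 3 h 44 min 23 s = 13,463 s; 18,900 × 13,463 × 3 × 1 = 763,352,100 bytes.
Total = 6,969,656,100 bytes = 6.5 GiB.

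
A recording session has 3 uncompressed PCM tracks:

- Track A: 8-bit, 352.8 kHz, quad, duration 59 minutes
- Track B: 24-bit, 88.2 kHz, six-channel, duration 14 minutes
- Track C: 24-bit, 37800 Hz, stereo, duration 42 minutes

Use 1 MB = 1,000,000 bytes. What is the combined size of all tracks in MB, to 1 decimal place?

6900.8 MB

Track A: 59 minutes = 3,540 s; 352,800 × 3,540 × 1 × 4 = 4,995,648,000 bytes.
Track B: 14 minutes = 840 s; 88,200 × 840 × 3 × 6 = 1,333,584,000 bytes.
Track C: 42 minutes = 2,520 s; 37,800 × 2,520 × 3 × 2 = 571,536,000 bytes.
Total = 6,900,768,000 bytes = 6900.8 MB.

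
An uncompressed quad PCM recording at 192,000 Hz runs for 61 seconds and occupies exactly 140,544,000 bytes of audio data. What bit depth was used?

Bytes per sample = 140,544,000 / (192,000 × 61 × 4) = 140,544,000 / 46,848,000 = 3.
Bit depth = 3 × 8 = 24 bits.

24 bits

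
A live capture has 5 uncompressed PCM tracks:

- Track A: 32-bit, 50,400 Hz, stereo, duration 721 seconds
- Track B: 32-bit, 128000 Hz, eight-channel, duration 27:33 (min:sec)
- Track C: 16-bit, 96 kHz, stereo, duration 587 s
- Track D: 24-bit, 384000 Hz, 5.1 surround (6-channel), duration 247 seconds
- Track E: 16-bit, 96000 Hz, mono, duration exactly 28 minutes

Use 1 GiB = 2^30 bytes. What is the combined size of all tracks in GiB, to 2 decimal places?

Track A: 50,400 × 721 × 4 × 2 = 290,707,200 bytes.
Track B: 27:33 (min:sec) = 1,653 s; 128,000 × 1,653 × 4 × 8 = 6,770,688,000 bytes.
Track C: 96,000 × 587 × 2 × 2 = 225,408,000 bytes.
Track D: 384,000 × 247 × 3 × 6 = 1,707,264,000 bytes.
Track E: exactly 28 minutes = 1,680 s; 96,000 × 1,680 × 2 × 1 = 322,560,000 bytes.
Total = 9,316,627,200 bytes = 8.68 GiB.

8.68 GiB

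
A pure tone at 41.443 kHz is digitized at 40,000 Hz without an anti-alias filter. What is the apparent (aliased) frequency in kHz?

1.443 kHz

Nyquist = 40,000/2 = 20,000 Hz; 41,443 Hz exceeds it.
Alias = |41,443 − 1×40,000| = |41,443 − 40,000| = 1,443 Hz = 1.443 kHz.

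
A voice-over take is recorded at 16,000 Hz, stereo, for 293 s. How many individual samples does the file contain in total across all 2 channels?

16,000 × 293 s × 2 ch = 9,376,000 samples.

9,376,000 samples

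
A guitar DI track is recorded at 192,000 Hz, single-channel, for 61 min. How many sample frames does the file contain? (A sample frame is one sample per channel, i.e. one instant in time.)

61 min = 3,660 s.
192,000 samples/s × 3,660 s = 702,720,000 frames.

702,720,000 sample frames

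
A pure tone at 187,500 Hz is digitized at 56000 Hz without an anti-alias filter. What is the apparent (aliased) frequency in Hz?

19,500 Hz

Nyquist = 56,000/2 = 28,000 Hz; 187,500 Hz exceeds it.
Alias = |187,500 − 3×56,000| = |187,500 − 168,000| = 19,500 Hz.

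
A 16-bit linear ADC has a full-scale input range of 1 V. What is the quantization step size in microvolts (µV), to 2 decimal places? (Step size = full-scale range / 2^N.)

1 V / 2^16 = 1 / 65,536 V = 15.26 µV.

15.26 µV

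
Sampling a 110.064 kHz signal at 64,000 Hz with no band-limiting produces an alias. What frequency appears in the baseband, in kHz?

17.936 kHz

Nyquist = 64,000/2 = 32,000 Hz; 110,064 Hz exceeds it.
Alias = |110,064 − 2×64,000| = |110,064 − 128,000| = 17,936 Hz = 17.936 kHz.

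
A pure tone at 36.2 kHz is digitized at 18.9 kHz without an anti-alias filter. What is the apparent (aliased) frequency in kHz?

Nyquist = 18,900/2 = 9,450 Hz; 36,200 Hz exceeds it.
Alias = |36,200 − 2×18,900| = |36,200 − 37,800| = 1,600 Hz = 1.6 kHz.

1.6 kHz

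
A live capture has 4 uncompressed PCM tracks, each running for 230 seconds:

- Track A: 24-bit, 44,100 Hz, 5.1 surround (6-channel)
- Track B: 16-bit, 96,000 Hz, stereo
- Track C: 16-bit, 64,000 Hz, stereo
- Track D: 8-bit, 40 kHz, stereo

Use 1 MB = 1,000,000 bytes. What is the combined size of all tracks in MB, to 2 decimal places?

Track A: 44,100 × 230 × 3 × 6 = 182,574,000 bytes.
Track B: 96,000 × 230 × 2 × 2 = 88,320,000 bytes.
Track C: 64,000 × 230 × 2 × 2 = 58,880,000 bytes.
Track D: 40,000 × 230 × 1 × 2 = 18,400,000 bytes.
Total = 348,174,000 bytes = 348.17 MB.

348.17 MB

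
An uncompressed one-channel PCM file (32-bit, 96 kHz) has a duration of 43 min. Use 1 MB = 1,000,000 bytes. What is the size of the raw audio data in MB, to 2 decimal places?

990.72 MB

Duration = 43 min = 2,580 s.
Bytes = 96,000 samples/s × 2,580 s × 4 bytes/sample × 1 ch = 990,720,000 bytes.
990,720,000 / 1,000,000 = 990.72 MB.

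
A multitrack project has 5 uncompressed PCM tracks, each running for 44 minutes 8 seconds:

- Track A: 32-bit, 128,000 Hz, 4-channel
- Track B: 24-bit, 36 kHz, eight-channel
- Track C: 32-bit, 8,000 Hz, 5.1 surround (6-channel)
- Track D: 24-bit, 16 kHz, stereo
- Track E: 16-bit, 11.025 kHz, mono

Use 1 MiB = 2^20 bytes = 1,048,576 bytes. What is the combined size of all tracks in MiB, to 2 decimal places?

8136.74 MiB

44 minutes 8 seconds = 2,648 s.
Track A: 128,000 × 2,648 × 4 × 4 = 5,423,104,000 bytes.
Track B: 36,000 × 2,648 × 3 × 8 = 2,287,872,000 bytes.
Track C: 8,000 × 2,648 × 4 × 6 = 508,416,000 bytes.
Track D: 16,000 × 2,648 × 3 × 2 = 254,208,000 bytes.
Track E: 11,025 × 2,648 × 2 × 1 = 58,388,400 bytes.
Total = 8,531,988,400 bytes = 8136.74 MiB.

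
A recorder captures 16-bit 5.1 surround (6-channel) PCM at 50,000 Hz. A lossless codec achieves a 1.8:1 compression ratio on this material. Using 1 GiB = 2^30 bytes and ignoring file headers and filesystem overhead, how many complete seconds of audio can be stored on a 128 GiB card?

Uncompressed byte rate = 50,000 × 2 × 6 = 600,000 bytes/s.
After 1.8:1 compression, effective rate ≈ 333333.33 bytes/s.
Capacity = 128 × 1,073,741,824 = 137,438,953,472 bytes.
137,438,953,472 / effective rate ≈ 412316.86 s → 412,316 seconds.

412,316 seconds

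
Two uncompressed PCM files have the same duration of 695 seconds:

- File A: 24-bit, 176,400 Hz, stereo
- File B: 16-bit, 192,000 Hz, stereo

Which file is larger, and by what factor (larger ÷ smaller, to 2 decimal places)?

File A: 176,400 × 3 × 2 = 1,058,400 bytes/s.
File B: 192,000 × 2 × 2 = 768,000 bytes/s.
File A is larger; ratio = 735,588,000 / 533,760,000 = 1.38.

File A, by a factor of 1.38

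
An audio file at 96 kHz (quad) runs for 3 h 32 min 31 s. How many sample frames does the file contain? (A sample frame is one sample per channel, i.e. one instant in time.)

3 h 32 min 31 s = 12,751 s.
96,000 samples/s × 12,751 s = 1,224,096,000 frames.

1,224,096,000 sample frames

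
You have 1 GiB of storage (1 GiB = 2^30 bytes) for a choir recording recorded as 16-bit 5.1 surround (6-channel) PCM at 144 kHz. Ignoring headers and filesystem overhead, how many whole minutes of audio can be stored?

10 minutes

Uncompressed byte rate = 144,000 × 2 × 6 = 1,728,000 bytes/s.
Capacity = 1 × 1,073,741,824 = 1,073,741,824 bytes.
1,073,741,824 / 1,728,000 ≈ 621.38 s → 10 minutes.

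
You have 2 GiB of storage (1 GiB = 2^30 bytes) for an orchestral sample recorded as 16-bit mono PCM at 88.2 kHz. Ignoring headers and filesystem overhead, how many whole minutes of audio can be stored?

202 minutes

Uncompressed byte rate = 88,200 × 2 × 1 = 176,400 bytes/s.
Capacity = 2 × 1,073,741,824 = 2,147,483,648 bytes.
2,147,483,648 / 176,400 ≈ 12173.94 s → 202 minutes.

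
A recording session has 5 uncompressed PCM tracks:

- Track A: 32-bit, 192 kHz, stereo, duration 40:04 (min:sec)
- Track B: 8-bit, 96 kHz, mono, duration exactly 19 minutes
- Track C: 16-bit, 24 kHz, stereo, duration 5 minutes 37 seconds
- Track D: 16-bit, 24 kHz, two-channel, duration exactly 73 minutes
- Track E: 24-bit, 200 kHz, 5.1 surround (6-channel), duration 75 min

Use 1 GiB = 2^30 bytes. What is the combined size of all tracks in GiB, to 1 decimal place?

Track A: 40:04 (min:sec) = 2,404 s; 192,000 × 2,404 × 4 × 2 = 3,692,544,000 bytes.
Track B: exactly 19 minutes = 1,140 s; 96,000 × 1,140 × 1 × 1 = 109,440,000 bytes.
Track C: 5 minutes 37 seconds = 337 s; 24,000 × 337 × 2 × 2 = 32,352,000 bytes.
Track D: exactly 73 minutes = 4,380 s; 24,000 × 4,380 × 2 × 2 = 420,480,000 bytes.
Track E: 75 min = 4,500 s; 200,000 × 4,500 × 3 × 6 = 16,200,000,000 bytes.
Total = 20,454,816,000 bytes = 19.1 GiB.

19.1 GiB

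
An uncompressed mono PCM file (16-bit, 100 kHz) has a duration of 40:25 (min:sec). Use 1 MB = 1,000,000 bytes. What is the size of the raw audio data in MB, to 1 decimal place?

Duration = 40:25 (min:sec) = 2,425 s.
Bytes = 100,000 samples/s × 2,425 s × 2 bytes/sample × 1 ch = 485,000,000 bytes.
485,000,000 / 1,000,000 = 485.0 MB.

485.0 MB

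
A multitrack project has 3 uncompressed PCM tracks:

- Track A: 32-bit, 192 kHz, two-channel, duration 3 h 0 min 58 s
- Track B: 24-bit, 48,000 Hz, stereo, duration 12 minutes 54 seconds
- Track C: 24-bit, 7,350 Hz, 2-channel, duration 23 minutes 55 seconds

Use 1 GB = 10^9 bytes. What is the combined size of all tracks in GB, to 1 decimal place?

Track A: 3 h 0 min 58 s = 10,858 s; 192,000 × 10,858 × 4 × 2 = 16,677,888,000 bytes.
Track B: 12 minutes 54 seconds = 774 s; 48,000 × 774 × 3 × 2 = 222,912,000 bytes.
Track C: 23 minutes 55 seconds = 1,435 s; 7,350 × 1,435 × 3 × 2 = 63,283,500 bytes.
Total = 16,964,083,500 bytes = 17.0 GB.

17.0 GB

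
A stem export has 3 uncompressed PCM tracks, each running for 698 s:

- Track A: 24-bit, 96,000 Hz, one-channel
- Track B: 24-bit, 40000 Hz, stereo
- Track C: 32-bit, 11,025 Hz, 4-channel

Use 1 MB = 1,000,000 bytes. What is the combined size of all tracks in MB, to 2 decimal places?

Track A: 96,000 × 698 × 3 × 1 = 201,024,000 bytes.
Track B: 40,000 × 698 × 3 × 2 = 167,520,000 bytes.
Track C: 11,025 × 698 × 4 × 4 = 123,127,200 bytes.
Total = 491,671,200 bytes = 491.67 MB.

491.67 MB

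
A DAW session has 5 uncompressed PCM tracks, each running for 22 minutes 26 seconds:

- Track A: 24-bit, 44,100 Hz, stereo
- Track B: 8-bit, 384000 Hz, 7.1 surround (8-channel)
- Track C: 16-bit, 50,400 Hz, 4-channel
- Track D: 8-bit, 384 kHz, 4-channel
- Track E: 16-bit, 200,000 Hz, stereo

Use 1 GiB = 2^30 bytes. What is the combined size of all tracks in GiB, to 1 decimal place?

22 minutes 26 seconds = 1,346 s.
Track A: 44,100 × 1,346 × 3 × 2 = 356,151,600 bytes.
Track B: 384,000 × 1,346 × 1 × 8 = 4,134,912,000 bytes.
Track C: 50,400 × 1,346 × 2 × 4 = 542,707,200 bytes.
Track D: 384,000 × 1,346 × 1 × 4 = 2,067,456,000 bytes.
Track E: 200,000 × 1,346 × 2 × 2 = 1,076,800,000 bytes.
Total = 8,178,026,800 bytes = 7.6 GiB.

7.6 GiB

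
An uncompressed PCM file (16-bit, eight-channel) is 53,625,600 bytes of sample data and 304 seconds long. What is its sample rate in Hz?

11,025 Hz

Bytes = sample_rate × seconds × bytes_per_sample × channels.
sample_rate = 53,625,600 / (304 × 2 × 8) = 53,625,600 / 4,864 = 11,025 Hz.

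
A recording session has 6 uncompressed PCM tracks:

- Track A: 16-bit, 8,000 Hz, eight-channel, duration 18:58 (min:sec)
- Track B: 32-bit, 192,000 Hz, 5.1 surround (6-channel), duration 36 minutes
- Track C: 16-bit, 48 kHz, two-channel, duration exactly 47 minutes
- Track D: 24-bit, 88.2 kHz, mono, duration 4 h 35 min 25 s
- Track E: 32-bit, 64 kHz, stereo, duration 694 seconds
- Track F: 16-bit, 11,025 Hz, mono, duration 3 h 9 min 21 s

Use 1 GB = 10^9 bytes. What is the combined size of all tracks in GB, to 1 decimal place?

15.6 GB

Track A: 18:58 (min:sec) = 1,138 s; 8,000 × 1,138 × 2 × 8 = 145,664,000 bytes.
Track B: 36 minutes = 2,160 s; 192,000 × 2,160 × 4 × 6 = 9,953,280,000 bytes.
Track C: exactly 47 minutes = 2,820 s; 48,000 × 2,820 × 2 × 2 = 541,440,000 bytes.
Track D: 4 h 35 min 25 s = 16,525 s; 88,200 × 16,525 × 3 × 1 = 4,372,515,000 bytes.
Track E: 64,000 × 694 × 4 × 2 = 355,328,000 bytes.
Track F: 3 h 9 min 21 s = 11,361 s; 11,025 × 11,361 × 2 × 1 = 250,510,050 bytes.
Total = 15,618,737,050 bytes = 15.6 GB.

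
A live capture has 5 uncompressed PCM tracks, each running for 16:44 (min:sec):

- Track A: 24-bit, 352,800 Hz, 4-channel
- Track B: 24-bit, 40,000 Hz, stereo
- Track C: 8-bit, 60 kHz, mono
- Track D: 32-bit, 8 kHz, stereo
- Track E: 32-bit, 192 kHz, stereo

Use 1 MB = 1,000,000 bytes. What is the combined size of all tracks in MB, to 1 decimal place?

6158.1 MB

16:44 (min:sec) = 1,004 s.
Track A: 352,800 × 1,004 × 3 × 4 = 4,250,534,400 bytes.
Track B: 40,000 × 1,004 × 3 × 2 = 240,960,000 bytes.
Track C: 60,000 × 1,004 × 1 × 1 = 60,240,000 bytes.
Track D: 8,000 × 1,004 × 4 × 2 = 64,256,000 bytes.
Track E: 192,000 × 1,004 × 4 × 2 = 1,542,144,000 bytes.
Total = 6,158,134,400 bytes = 6158.1 MB.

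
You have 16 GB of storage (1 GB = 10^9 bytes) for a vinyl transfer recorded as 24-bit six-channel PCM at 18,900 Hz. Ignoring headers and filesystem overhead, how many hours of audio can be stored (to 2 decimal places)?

13.06 hours

Uncompressed byte rate = 18,900 × 3 × 6 = 340,200 bytes/s.
Capacity = 16 × 1,000,000,000 = 16,000,000,000 bytes.
16,000,000,000 / 340,200 ≈ 47031.16 s → 13.06 hours.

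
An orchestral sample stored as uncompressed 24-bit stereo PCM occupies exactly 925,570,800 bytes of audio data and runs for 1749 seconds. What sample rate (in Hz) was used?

88,200 Hz

Bytes = sample_rate × seconds × bytes_per_sample × channels.
sample_rate = 925,570,800 / (1,749 × 3 × 2) = 925,570,800 / 10,494 = 88,200 Hz.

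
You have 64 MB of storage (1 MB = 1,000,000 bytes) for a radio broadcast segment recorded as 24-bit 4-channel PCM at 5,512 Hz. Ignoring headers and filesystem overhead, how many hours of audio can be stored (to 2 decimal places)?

0.27 hours

Uncompressed byte rate = 5,512 × 3 × 4 = 66,144 bytes/s.
Capacity = 64 × 1,000,000 = 64,000,000 bytes.
64,000,000 / 66,144 ≈ 967.59 s → 0.27 hours.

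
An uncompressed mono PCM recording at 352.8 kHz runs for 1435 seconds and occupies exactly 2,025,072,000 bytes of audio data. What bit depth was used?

32 bits

Bytes per sample = 2,025,072,000 / (352,800 × 1,435 × 1) = 2,025,072,000 / 506,268,000 = 4.
Bit depth = 4 × 8 = 32 bits.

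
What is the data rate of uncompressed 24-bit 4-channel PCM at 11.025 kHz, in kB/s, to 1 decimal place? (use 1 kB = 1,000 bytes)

Bit rate = 11,025 × 24 × 4 = 1,058,400 bits/s.
1,058,400 / 8 = 132,300 B/s = 132.3 kB/s.

132.3 kB/s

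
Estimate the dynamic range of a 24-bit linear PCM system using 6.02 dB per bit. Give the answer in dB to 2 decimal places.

144.48 dB

24 × 6.02 = 144.48 dB.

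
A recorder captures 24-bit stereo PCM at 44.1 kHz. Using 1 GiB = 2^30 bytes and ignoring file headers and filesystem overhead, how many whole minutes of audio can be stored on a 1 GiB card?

67 minutes

Uncompressed byte rate = 44,100 × 3 × 2 = 264,600 bytes/s.
Capacity = 1 × 1,073,741,824 = 1,073,741,824 bytes.
1,073,741,824 / 264,600 ≈ 4057.98 s → 67 minutes.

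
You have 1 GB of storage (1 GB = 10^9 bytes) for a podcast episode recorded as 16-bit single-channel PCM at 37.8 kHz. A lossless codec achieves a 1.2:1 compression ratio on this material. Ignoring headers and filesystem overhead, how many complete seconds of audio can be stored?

15,873 seconds

Uncompressed byte rate = 37,800 × 2 × 1 = 75,600 bytes/s.
After 1.2:1 compression, effective rate ≈ 63000 bytes/s.
Capacity = 1 × 1,000,000,000 = 1,000,000,000 bytes.
1,000,000,000 / effective rate ≈ 15873.02 s → 15,873 seconds.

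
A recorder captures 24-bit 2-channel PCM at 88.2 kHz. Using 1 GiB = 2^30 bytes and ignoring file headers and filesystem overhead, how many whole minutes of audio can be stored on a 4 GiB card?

135 minutes

Uncompressed byte rate = 88,200 × 3 × 2 = 529,200 bytes/s.
Capacity = 4 × 1,073,741,824 = 4,294,967,296 bytes.
4,294,967,296 / 529,200 ≈ 8115.96 s → 135 minutes.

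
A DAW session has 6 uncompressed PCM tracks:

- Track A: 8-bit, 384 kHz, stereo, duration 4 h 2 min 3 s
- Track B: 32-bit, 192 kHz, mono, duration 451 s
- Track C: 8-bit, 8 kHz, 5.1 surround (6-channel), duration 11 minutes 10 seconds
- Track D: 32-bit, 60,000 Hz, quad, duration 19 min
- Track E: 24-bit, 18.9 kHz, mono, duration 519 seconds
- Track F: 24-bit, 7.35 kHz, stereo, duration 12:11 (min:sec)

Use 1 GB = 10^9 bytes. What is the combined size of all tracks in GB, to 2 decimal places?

Track A: 4 h 2 min 3 s = 14,523 s; 384,000 × 14,523 × 1 × 2 = 11,153,664,000 bytes.
Track B: 192,000 × 451 × 4 × 1 = 346,368,000 bytes.
Track C: 11 minutes 10 seconds = 670 s; 8,000 × 670 × 1 × 6 = 32,160,000 bytes.
Track D: 19 min = 1,140 s; 60,000 × 1,140 × 4 × 4 = 1,094,400,000 bytes.
Track E: 18,900 × 519 × 3 × 1 = 29,427,300 bytes.
Track F: 12:11 (min:sec) = 731 s; 7,350 × 731 × 3 × 2 = 32,237,100 bytes.
Total = 12,688,256,400 bytes = 12.69 GB.

12.69 GB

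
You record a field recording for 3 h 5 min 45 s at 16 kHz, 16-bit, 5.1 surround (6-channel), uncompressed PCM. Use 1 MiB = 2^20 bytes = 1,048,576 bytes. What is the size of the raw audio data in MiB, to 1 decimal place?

2040.7 MiB

Duration = 3 h 5 min 45 s = 11,145 s.
Bytes = 16,000 samples/s × 11,145 s × 2 bytes/sample × 6 ch = 2,139,840,000 bytes.
2,139,840,000 / 1,048,576 = 2040.7 MiB.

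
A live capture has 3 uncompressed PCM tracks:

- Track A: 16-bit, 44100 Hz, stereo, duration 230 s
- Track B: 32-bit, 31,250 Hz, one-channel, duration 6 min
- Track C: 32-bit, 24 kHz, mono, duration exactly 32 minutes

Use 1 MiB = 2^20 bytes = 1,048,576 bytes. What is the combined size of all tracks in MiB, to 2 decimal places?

Track A: 44,100 × 230 × 2 × 2 = 40,572,000 bytes.
Track B: 6 min = 360 s; 31,250 × 360 × 4 × 1 = 45,000,000 bytes.
Track C: exactly 32 minutes = 1,920 s; 24,000 × 1,920 × 4 × 1 = 184,320,000 bytes.
Total = 269,892,000 bytes = 257.39 MiB.

257.39 MiB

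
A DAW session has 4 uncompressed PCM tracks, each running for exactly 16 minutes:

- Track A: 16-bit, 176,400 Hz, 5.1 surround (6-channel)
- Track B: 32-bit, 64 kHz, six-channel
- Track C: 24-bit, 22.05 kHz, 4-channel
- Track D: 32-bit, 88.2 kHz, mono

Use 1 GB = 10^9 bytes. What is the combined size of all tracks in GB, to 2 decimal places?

exactly 16 minutes = 960 s.
Track A: 176,400 × 960 × 2 × 6 = 2,032,128,000 bytes.
Track B: 64,000 × 960 × 4 × 6 = 1,474,560,000 bytes.
Track C: 22,050 × 960 × 3 × 4 = 254,016,000 bytes.
Track D: 88,200 × 960 × 4 × 1 = 338,688,000 bytes.
Total = 4,099,392,000 bytes = 4.10 GB.

4.10 GB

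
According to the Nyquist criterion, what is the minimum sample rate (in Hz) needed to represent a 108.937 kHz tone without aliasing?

Minimum sample rate = 2 × 108,937 Hz = 217,874 Hz.

217,874 Hz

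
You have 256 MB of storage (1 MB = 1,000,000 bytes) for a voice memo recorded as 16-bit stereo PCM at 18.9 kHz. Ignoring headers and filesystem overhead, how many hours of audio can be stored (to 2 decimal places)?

Uncompressed byte rate = 18,900 × 2 × 2 = 75,600 bytes/s.
Capacity = 256 × 1,000,000 = 256,000,000 bytes.
256,000,000 / 75,600 ≈ 3386.24 s → 0.94 hours.

0.94 hours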